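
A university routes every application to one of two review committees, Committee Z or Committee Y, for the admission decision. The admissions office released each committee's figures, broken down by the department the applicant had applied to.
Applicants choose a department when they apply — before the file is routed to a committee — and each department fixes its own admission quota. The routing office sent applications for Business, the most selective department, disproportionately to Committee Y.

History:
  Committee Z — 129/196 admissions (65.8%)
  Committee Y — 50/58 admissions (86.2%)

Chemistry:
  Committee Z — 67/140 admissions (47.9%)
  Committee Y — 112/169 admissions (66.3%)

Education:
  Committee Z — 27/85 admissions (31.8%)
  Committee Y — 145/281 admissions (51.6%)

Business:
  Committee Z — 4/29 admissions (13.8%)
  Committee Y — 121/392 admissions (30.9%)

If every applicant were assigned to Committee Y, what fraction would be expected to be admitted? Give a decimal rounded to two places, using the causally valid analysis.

Within every department level Committee Y has the higher rate, yet pooled Committee Z does — Simpson's reversal.
Here department is a common cause — it drives both which review committee a case falls under and the outcome. The crude comparison mixes populations; the stratum-specific rates are the causally relevant ones.
Standardising Committee Y to the population department mix: 0.188·50/58 + 0.229·112/169 + 0.271·145/281 + 0.312·121/392 = 0.550.

0.55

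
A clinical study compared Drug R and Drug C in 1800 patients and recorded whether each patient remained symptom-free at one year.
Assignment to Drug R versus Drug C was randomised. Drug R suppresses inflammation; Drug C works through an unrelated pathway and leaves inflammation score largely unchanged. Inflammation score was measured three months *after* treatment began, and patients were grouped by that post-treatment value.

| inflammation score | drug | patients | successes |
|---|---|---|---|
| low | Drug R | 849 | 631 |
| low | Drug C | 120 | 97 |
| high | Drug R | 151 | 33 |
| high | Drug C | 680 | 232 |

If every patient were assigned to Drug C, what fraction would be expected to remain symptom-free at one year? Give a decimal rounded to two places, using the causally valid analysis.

The stratified and pooled comparisons disagree (Drug C wins within each inflammation score; Drug R wins overall), so the answer turns on the causal role of inflammation score.
Because the drug influences inflammation score, inflammation score is a post-treatment mediator, not a confounder. Stratifying on it would bias the estimate; the causal effect is the crude pooled difference.
So P(outcome | do(Drug C)) is just the pooled rate for Drug C: 329/800 = 0.411.

0.41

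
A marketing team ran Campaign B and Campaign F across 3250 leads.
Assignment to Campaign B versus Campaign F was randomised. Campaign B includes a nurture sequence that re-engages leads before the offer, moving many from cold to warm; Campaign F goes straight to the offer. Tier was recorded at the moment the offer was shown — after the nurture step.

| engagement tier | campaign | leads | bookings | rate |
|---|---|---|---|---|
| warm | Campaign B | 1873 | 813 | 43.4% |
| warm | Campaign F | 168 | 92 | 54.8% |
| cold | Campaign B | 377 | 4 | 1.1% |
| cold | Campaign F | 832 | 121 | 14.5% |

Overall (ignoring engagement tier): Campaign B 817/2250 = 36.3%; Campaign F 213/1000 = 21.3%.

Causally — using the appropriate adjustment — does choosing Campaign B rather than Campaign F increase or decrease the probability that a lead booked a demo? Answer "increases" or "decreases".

The distribution of engagement tier is itself part of what the campaign does — it is an intermediate outcome. Holding it fixed would remove that part of the effect; the total effect is the pooled difference.
Pooled: Campaign B 36.3% vs Campaign F 21.3%; Campaign B is higher overall.

increases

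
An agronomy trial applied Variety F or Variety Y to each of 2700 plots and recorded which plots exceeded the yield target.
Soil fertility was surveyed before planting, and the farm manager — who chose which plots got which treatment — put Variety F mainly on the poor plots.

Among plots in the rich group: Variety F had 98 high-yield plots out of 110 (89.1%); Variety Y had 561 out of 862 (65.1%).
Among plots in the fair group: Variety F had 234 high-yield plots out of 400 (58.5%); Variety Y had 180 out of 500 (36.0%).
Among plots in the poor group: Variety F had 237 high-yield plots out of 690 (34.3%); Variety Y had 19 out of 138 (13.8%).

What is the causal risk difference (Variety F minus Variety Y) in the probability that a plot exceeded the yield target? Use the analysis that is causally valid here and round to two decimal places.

The soil fertility-specific comparison favours Variety F throughout, but the pooled figures favour Variety Y. The question is whether to condition on soil fertility.
Soil fertility satisfies the back-door criterion: it is not a descendant of the variety, and it blocks the spurious path from variety to outcome. Adjusting for it (i.e., using the within-soil fertility rates) gives the causal effect.
Adjusting over the population distribution of soil fertility: 0.360·(0.891−0.651) + 0.333·(0.585−0.360) + 0.307·(0.343−0.138) = +0.225.

+0.22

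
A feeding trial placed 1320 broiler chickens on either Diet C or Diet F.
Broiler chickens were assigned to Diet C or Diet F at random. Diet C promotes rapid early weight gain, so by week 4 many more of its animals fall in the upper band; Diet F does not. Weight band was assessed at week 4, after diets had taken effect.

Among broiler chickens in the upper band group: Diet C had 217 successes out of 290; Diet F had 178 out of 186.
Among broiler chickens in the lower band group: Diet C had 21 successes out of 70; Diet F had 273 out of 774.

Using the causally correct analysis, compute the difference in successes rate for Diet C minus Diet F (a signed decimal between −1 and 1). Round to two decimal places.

The stratified and pooled comparisons disagree (Diet F wins within each week-4 weight band; Diet C wins overall), so the answer turns on the causal role of week-4 weight band.
Week-4 weight band lies on the pathway diet → week-4 weight band → outcome, so adjusting for it blocks the indirect effect. For the total causal effect of diet, use the unadjusted pooled rates.
The causal difference is the pooled difference: 0.661 − 0.470 = +0.191.

+0.19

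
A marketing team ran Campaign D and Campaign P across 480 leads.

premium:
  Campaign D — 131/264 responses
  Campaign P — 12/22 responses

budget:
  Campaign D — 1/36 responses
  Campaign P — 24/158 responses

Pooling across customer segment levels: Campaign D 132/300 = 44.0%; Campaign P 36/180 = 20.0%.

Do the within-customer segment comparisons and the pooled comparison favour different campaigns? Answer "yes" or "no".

Within each customer segment level (premium 49.6% vs 54.5%; budget 2.8% vs 15.2%), Campaign P has the higher rate every time. Pooled: 44.0% vs 20.0% — Campaign D has the higher rate overall. The two comparisons disagree.

yes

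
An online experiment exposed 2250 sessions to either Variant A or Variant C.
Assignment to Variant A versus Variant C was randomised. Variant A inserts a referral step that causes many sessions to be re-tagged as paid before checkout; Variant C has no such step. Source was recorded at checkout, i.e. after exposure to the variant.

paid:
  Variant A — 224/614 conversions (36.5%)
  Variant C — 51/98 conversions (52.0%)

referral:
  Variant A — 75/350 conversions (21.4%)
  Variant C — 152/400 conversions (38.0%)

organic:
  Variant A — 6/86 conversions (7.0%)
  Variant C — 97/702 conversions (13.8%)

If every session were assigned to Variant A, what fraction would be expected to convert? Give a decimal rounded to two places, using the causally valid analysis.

0.29

Within every traffic source level Variant C has the higher rate, yet pooled Variant A does — Simpson's reversal.
The distribution of traffic source is itself part of what the variant does — it is an intermediate outcome. Holding it fixed would remove that part of the effect; the total effect is the pooled difference.
So P(outcome | do(Variant A)) is just the pooled rate for Variant A: 305/1050 = 0.290.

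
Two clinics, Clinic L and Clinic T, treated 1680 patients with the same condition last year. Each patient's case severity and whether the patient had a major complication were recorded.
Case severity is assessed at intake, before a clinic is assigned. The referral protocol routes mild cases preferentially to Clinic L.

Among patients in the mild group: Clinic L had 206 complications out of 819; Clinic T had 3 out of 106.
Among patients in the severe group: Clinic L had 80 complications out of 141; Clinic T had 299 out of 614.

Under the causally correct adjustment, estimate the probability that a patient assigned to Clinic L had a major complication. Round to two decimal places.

Since case severity is a pre-existing factor (not a product of the clinic) and it affects the outcome on its own, it is a confounder. The stratified rates, not the pooled rate, identify the causal effect.
Standardising Clinic L to the population case severity mix: 0.551·206/819 + 0.449·80/141 = 0.393.

0.39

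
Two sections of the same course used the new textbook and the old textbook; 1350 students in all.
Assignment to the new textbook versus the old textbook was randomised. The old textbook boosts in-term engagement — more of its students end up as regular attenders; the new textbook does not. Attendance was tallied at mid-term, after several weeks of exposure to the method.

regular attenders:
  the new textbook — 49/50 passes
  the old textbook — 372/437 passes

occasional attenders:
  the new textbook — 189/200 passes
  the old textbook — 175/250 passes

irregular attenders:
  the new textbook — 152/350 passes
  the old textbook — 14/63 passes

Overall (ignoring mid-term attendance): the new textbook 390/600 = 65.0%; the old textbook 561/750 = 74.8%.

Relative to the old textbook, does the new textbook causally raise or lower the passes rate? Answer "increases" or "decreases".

Within every mid-term attendance level the new textbook has the higher rate, yet pooled the old textbook does — Simpson's reversal.
Mid-term attendance is recorded after the teaching method and is itself shifted by it — it sits on the causal path from teaching method to outcome. Conditioning on a mediator would strip out part of the effect we want; the pooled comparison gives the total causal effect.
Pooled: the new textbook 65.0% vs the old textbook 74.8%; the old textbook is higher overall.

decreases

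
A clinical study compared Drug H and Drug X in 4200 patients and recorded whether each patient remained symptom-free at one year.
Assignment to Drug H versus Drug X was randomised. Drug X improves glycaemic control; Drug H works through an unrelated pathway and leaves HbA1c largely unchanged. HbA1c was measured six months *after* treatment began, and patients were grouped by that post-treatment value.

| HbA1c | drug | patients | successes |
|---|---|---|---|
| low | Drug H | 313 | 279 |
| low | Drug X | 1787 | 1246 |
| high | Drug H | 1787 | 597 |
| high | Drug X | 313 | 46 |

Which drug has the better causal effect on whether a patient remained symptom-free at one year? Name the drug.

HbA1c is recorded after the drug and is itself shifted by it — it sits on the causal path from drug to outcome. Conditioning on a mediator would strip out part of the effect we want; the pooled comparison gives the total causal effect.
Pooled: Drug H 41.7% vs Drug X 61.5%; Drug X is higher overall.

Drug X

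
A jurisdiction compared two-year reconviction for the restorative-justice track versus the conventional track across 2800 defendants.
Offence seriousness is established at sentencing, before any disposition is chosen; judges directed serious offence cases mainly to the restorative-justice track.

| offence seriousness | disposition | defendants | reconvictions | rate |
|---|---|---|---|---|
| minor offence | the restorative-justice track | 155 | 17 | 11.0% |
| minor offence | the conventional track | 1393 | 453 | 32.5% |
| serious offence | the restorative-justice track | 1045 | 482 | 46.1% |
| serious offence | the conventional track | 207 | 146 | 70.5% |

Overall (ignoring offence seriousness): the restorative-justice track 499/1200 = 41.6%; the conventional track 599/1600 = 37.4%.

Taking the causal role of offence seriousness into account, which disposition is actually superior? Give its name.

the restorative-justice track

Within every offence seriousness level the restorative-justice track has the lower rate, yet pooled the conventional track does — Simpson's reversal.
Nothing the disposition does changes offence seriousness; the imbalance is an allocation artefact. With offence seriousness also predicting the outcome, the pooled figure is confounded, and the within-stratum comparison is the causal one.
Within each level — minor offence: 11.0% vs 32.5%; serious offence: 46.1% vs 70.5% — the restorative-justice track is lower every time.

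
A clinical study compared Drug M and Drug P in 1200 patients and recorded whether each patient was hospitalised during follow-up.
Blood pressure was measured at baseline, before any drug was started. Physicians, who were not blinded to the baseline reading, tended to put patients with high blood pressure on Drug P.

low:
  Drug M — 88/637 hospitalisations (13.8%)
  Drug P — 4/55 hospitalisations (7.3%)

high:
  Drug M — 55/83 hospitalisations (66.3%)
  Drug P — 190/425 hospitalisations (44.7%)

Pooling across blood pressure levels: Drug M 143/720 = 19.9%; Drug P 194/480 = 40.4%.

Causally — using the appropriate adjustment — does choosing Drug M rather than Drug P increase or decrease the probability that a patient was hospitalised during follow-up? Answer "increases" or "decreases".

increases

Drug P is lower inside every blood pressure stratum but Drug M is lower in aggregate. Whether to stratify depends on how blood pressure relates to the drug.
Blood pressure satisfies the back-door criterion: it is not a descendant of the drug, and it blocks the spurious path from drug to outcome. Adjusting for it (i.e., using the within-blood pressure rates) gives the causal effect.
Within each level — low: 13.8% vs 7.3%; high: 66.3% vs 44.7% — Drug P is lower every time.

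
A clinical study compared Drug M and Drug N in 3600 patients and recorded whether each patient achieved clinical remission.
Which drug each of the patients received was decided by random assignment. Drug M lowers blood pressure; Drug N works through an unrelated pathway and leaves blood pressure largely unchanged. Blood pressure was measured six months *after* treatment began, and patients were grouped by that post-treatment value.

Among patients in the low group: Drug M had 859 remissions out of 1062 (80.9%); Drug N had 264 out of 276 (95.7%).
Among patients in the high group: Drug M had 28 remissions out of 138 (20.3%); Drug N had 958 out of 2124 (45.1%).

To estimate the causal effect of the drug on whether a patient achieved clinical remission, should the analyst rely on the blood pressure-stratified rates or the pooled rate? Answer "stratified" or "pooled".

pooled

Blood pressure lies on the pathway drug → blood pressure → outcome, so adjusting for it blocks the indirect effect. For the total causal effect of drug, use the unadjusted pooled rates.
Pooled: Drug M 73.9% vs Drug N 50.9%; Drug M is higher overall.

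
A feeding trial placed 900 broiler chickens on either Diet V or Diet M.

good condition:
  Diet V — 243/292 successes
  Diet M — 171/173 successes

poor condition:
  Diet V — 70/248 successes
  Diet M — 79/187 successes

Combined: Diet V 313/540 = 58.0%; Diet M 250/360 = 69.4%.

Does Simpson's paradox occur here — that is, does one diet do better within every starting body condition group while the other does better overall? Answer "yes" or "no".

no

Within each starting body condition level (good condition 83.2% vs 98.8%; poor condition 28.2% vs 42.2%), Diet M has the higher rate every time. Pooled: 58.0% vs 69.4% — Diet M has the higher rate overall. They agree.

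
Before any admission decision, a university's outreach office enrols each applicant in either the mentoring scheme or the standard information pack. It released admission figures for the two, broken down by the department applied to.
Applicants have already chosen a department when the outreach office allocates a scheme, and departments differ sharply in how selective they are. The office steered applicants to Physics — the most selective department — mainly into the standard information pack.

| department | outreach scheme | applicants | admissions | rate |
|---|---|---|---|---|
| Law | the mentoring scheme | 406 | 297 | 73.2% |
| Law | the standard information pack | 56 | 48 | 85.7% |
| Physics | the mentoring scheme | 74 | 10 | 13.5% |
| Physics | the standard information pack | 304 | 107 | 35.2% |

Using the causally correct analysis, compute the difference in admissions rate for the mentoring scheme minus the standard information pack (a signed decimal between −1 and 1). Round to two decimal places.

-0.17

The department-specific comparison favours the standard information pack throughout, but the pooled figures favour the mentoring scheme. The question is whether to condition on department.
The imbalance in department arose from how applicants were allocated, not from anything the outreach scheme did; and department independently affects the outcome. The pooled gap is confounded — condition on department.
Adjusting over the population distribution of department: 0.550·(0.732−0.857) + 0.450·(0.135−0.352) = -0.167.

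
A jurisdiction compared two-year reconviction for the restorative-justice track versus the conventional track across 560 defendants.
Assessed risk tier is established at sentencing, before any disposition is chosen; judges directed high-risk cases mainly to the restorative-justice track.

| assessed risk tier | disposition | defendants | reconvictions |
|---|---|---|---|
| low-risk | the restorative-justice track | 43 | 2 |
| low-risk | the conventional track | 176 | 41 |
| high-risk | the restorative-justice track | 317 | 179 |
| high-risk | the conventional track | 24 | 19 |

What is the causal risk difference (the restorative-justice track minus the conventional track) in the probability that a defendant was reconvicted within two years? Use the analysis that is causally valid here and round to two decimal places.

-0.21

the restorative-justice track is lower inside every assessed risk tier stratum but the conventional track is lower in aggregate. Whether to stratify depends on how assessed risk tier relates to the disposition.
Assessed risk tier is set before the disposition has any effect — it is not caused by the disposition — and it independently drives the outcome. That makes it a confounder, so the causal comparison is within assessed risk tier levels.
Adjusting over the population distribution of assessed risk tier: 0.391·(0.047−0.233) + 0.609·(0.565−0.792) = -0.211.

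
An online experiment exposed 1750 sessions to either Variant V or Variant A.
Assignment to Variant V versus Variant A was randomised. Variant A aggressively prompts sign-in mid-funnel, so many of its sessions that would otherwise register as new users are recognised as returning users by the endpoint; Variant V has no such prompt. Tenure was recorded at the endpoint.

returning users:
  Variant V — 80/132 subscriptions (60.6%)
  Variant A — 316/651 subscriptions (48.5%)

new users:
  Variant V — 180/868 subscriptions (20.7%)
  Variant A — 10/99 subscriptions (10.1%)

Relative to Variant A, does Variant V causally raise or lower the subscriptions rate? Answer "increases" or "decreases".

decreases

Within every user tenure level Variant V has the higher rate, yet pooled Variant A does — Simpson's reversal.
User tenure here is a post-treatment variable shaped by the variant; conditioning on it would introduce bias rather than remove it. The overall comparison is the causal one.
Pooled: Variant V 26.0% vs Variant A 43.5%; Variant A is higher overall.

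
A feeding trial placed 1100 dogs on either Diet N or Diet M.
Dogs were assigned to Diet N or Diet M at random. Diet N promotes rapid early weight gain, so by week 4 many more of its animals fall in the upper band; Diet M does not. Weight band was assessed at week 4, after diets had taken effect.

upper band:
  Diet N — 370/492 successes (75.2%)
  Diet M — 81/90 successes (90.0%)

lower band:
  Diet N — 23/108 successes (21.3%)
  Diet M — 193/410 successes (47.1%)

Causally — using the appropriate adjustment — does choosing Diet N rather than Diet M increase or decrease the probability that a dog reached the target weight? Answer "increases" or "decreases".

increases

Week-4 weight band here is a post-treatment variable shaped by the diet; conditioning on it would introduce bias rather than remove it. The overall comparison is the causal one.
Pooled: Diet N 65.5% vs Diet M 54.8%; Diet N is higher overall.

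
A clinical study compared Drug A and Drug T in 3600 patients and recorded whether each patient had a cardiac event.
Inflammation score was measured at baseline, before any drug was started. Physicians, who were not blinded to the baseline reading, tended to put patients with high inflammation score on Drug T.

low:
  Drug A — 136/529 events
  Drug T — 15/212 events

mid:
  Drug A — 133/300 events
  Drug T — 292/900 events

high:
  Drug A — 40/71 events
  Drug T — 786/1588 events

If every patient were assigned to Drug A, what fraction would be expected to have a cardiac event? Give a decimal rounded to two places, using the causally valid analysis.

Inflammation score satisfies the back-door criterion: it is not a descendant of the drug, and it blocks the spurious path from drug to outcome. Adjusting for it (i.e., using the within-inflammation score rates) gives the causal effect.
Standardising Drug A to the population inflammation score mix: 0.206·136/529 + 0.333·133/300 + 0.461·40/71 = 0.460.

0.46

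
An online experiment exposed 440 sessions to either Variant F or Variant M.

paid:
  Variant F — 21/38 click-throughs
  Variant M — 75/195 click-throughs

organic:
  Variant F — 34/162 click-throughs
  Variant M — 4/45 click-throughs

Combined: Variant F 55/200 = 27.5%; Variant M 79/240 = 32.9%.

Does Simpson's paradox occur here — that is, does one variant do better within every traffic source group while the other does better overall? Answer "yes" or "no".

yes

Within each traffic source level (paid 55.3% vs 38.5%; organic 21.0% vs 8.9%), Variant F has the higher rate every time. Pooled: 27.5% vs 32.9% — Variant M has the higher rate overall. The two comparisons disagree.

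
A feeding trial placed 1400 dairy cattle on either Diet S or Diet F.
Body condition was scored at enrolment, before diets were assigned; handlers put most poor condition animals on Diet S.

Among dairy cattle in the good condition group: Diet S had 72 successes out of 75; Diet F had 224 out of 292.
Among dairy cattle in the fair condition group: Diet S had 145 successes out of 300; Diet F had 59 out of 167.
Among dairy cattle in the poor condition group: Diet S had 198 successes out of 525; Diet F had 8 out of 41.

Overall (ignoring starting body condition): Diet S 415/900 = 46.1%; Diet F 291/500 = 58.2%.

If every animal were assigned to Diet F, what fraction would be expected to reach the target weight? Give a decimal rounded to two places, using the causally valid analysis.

The starting body condition-specific comparison favours Diet S throughout, but the pooled figures favour Diet F. The question is whether to condition on starting body condition.
Since starting body condition is a pre-existing factor (not a product of the diet) and it affects the outcome on its own, it is a confounder. The stratified rates, not the pooled rate, identify the causal effect.
Standardising Diet F to the population starting body condition mix: 0.262·224/292 + 0.334·59/167 + 0.404·8/41 = 0.398.

0.40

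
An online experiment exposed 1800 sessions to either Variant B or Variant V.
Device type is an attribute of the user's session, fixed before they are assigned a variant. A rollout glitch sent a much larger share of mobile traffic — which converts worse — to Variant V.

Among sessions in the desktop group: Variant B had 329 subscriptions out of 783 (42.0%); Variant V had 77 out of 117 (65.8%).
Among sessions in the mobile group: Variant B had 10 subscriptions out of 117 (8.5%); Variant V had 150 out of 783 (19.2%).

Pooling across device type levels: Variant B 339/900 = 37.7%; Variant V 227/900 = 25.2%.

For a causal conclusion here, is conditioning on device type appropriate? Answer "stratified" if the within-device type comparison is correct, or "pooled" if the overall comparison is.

Since device type is a pre-existing factor (not a product of the variant) and it affects the outcome on its own, it is a confounder. The stratified rates, not the pooled rate, identify the causal effect.
Within each level — desktop: 42.0% vs 65.8%; mobile: 8.5% vs 19.2% — Variant V is higher every time.

stratified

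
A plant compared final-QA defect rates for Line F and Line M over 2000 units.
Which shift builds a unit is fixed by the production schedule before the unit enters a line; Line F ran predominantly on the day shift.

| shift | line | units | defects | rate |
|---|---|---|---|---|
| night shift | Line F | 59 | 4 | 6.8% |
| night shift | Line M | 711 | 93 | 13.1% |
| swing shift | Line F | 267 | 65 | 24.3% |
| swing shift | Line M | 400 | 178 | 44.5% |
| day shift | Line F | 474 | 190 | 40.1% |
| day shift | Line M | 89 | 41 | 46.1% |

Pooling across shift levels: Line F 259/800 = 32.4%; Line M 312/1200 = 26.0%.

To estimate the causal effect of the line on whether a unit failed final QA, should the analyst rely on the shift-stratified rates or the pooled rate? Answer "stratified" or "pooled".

The imbalance in shift arose from how units were allocated, not from anything the line did; and shift independently affects the outcome. The pooled gap is confounded — condition on shift.
Within each level — night shift: 6.8% vs 13.1%; swing shift: 24.3% vs 44.5%; day shift: 40.1% vs 46.1% — Line F is lower every time.

stratified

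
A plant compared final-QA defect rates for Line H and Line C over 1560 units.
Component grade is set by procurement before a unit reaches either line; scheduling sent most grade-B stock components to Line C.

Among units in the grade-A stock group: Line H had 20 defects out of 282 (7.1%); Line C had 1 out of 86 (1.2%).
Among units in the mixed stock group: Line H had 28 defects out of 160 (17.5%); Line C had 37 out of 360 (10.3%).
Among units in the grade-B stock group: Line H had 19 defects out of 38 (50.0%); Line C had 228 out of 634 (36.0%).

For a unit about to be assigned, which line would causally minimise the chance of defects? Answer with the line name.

Line C

Nothing the line does changes component grade; the imbalance is an allocation artefact. With component grade also predicting the outcome, the pooled figure is confounded, and the within-stratum comparison is the causal one.
Within each level — grade-A stock: 7.1% vs 1.2%; mixed stock: 17.5% vs 10.3%; grade-B stock: 50.0% vs 36.0% — Line C is lower every time.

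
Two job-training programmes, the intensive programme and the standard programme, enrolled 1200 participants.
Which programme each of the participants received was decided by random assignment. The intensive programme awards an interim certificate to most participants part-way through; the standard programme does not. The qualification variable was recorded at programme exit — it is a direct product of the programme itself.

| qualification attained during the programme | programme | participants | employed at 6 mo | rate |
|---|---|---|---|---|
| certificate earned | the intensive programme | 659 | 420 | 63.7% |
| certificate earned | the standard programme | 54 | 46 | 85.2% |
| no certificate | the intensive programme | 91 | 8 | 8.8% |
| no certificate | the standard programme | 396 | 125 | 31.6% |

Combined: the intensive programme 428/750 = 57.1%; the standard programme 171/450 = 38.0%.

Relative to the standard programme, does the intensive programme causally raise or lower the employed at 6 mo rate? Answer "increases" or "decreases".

increases

The qualification attained during the programme-specific comparison favours the standard programme throughout, but the pooled figures favour the intensive programme. The question is whether to condition on qualification attained during the programme.
Because the programme influences qualification attained during the programme, qualification attained during the programme is a post-treatment mediator, not a confounder. Stratifying on it would bias the estimate; the causal effect is the crude pooled difference.
Pooled: the intensive programme 57.1% vs the standard programme 38.0%; the intensive programme is higher overall.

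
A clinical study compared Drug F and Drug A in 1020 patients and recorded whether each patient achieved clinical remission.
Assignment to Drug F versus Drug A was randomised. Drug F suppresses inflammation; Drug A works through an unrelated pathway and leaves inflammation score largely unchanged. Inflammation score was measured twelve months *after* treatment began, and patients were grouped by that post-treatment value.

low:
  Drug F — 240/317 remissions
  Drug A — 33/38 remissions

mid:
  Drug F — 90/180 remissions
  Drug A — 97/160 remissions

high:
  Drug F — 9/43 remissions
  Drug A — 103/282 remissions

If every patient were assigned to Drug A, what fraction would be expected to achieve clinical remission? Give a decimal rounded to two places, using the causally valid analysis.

The distribution of inflammation score is itself part of what the drug does — it is an intermediate outcome. Holding it fixed would remove that part of the effect; the total effect is the pooled difference.
So P(outcome | do(Drug A)) is just the pooled rate for Drug A: 233/480 = 0.485.

0.49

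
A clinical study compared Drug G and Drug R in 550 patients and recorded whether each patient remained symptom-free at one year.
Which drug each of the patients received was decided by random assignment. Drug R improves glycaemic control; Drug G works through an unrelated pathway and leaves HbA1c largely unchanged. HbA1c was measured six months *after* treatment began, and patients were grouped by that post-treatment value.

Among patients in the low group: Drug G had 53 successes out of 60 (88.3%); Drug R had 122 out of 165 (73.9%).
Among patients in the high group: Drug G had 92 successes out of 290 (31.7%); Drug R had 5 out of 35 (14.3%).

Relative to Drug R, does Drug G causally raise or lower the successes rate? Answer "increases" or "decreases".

The stratified and pooled comparisons disagree (Drug G wins within each HbA1c; Drug R wins overall), so the answer turns on the causal role of HbA1c.
HbA1c is recorded after the drug and is itself shifted by it — it sits on the causal path from drug to outcome. Conditioning on a mediator would strip out part of the effect we want; the pooled comparison gives the total causal effect.
Pooled: Drug G 41.4% vs Drug R 63.5%; Drug R is higher overall.

decreases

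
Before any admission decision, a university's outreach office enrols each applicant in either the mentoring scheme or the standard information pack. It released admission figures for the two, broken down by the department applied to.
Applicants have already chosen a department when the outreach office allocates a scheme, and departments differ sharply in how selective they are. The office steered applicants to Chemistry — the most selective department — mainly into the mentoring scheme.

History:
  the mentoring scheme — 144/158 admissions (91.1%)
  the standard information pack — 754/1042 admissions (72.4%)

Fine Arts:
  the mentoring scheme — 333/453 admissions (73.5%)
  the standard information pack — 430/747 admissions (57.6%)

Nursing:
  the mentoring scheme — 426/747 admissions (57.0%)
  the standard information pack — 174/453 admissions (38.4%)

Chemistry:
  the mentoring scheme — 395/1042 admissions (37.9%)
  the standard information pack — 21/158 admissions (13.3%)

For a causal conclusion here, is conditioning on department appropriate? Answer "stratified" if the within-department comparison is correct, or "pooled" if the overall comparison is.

stratified

Nothing the outreach scheme does changes department; the imbalance is an allocation artefact. With department also predicting the outcome, the pooled figure is confounded, and the within-stratum comparison is the causal one.
Within each level — History: 91.1% vs 72.4%; Fine Arts: 73.5% vs 57.6%; Nursing: 57.0% vs 38.4%; Chemistry: 37.9% vs 13.3% — the mentoring scheme is higher every time.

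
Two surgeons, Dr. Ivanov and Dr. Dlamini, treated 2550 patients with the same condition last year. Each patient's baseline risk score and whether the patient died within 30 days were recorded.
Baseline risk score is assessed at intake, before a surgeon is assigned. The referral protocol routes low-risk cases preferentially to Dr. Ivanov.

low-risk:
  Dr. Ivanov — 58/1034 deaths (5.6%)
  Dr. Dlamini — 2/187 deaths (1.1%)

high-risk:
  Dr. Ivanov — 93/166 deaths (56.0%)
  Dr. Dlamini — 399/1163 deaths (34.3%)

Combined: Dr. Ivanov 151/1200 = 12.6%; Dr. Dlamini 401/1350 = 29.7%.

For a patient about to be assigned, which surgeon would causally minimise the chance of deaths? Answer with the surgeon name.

Nothing the surgeon does changes baseline risk score; the imbalance is an allocation artefact. With baseline risk score also predicting the outcome, the pooled figure is confounded, and the within-stratum comparison is the causal one.
Within each level — low-risk: 5.6% vs 1.1%; high-risk: 56.0% vs 34.3% — Dr. Dlamini is lower every time.

Dr. Dlamini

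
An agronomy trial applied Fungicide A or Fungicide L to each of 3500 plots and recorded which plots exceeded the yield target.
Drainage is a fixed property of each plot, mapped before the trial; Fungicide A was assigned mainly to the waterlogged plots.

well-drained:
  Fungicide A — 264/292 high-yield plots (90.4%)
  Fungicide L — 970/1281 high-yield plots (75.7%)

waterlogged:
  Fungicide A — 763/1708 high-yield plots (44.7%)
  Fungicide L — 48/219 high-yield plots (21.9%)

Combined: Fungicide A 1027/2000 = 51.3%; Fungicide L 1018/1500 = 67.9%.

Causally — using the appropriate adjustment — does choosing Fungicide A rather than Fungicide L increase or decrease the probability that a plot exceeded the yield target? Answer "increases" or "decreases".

Within every field drainage level Fungicide A has the higher rate, yet pooled Fungicide L does — Simpson's reversal.
Here field drainage is a common cause — it drives both which fungicide a case falls under and the outcome. The crude comparison mixes populations; the stratum-specific rates are the causally relevant ones.
Within each level — well-drained: 90.4% vs 75.7%; waterlogged: 44.7% vs 21.9% — Fungicide A is higher every time.

increases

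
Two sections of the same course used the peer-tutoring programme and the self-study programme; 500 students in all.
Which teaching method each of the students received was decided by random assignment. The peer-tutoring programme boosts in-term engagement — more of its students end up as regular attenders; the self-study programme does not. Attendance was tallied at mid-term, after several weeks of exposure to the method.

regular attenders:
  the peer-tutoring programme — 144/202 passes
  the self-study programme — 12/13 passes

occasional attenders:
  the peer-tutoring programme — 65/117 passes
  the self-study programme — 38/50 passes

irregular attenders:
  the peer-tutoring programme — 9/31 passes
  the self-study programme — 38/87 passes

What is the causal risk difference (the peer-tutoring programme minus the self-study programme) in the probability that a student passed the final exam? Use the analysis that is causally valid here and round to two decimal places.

+0.04

the self-study programme is higher inside every mid-term attendance stratum but the peer-tutoring programme is higher in aggregate. Whether to stratify depends on how mid-term attendance relates to the teaching method.
Mid-term attendance here is a post-treatment variable shaped by the teaching method; conditioning on it would introduce bias rather than remove it. The overall comparison is the causal one.
The causal difference is the pooled difference: 0.623 − 0.587 = +0.036.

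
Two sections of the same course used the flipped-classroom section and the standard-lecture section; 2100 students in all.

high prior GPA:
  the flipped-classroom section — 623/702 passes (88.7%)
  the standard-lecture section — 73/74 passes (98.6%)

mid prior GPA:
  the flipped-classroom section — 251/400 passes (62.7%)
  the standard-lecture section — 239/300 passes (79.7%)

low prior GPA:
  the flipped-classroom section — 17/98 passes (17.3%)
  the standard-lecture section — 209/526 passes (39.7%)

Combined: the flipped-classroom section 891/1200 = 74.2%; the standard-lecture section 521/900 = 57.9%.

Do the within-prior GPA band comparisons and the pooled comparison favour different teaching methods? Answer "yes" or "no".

Within each prior GPA band level (high prior GPA 88.7% vs 98.6%; mid prior GPA 62.7% vs 79.7%; low prior GPA 17.3% vs 39.7%), the standard-lecture section has the higher rate every time. Pooled: 74.2% vs 57.9% — the flipped-classroom section has the higher rate overall. The two comparisons disagree.

yes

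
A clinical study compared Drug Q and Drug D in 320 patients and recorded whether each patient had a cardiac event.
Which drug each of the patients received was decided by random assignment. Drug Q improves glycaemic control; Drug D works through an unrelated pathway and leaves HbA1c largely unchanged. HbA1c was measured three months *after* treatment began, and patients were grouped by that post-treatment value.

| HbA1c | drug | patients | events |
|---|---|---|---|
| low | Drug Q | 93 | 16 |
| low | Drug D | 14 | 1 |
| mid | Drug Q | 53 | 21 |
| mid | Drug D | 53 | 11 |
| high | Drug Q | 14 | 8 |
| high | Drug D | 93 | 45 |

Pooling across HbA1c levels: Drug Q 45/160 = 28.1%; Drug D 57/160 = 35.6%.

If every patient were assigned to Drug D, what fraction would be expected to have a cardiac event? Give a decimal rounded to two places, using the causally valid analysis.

Stratifying would compare drugs among patients the drugs themselves sorted into HbA1c groups — a form of selection on an intermediate. The unconditioned pooled rates give the total causal effect.
So P(outcome | do(Drug D)) is just the pooled rate for Drug D: 57/160 = 0.356.

0.36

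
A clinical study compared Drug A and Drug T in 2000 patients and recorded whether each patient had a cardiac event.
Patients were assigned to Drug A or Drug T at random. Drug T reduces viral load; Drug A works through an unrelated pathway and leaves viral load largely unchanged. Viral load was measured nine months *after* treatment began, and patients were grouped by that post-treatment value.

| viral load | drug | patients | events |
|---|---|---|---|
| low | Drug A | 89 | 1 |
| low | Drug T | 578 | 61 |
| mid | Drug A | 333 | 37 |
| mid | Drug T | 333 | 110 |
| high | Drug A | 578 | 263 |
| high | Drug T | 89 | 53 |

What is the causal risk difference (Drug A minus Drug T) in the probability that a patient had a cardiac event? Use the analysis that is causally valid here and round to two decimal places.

Viral load is downstream of the drug. One should not condition on a consequence of treatment, so the overall rates are the right comparison.
The causal difference is the pooled difference: 0.301 − 0.224 = +0.077.

+0.08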